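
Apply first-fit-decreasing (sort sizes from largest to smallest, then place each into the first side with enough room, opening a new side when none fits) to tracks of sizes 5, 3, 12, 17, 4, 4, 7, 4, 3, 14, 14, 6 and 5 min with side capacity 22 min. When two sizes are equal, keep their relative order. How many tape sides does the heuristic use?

Sorted descending: 17, 14, 14, 12, 7, 6, 5, 5, 4, 4, 4, 3, 3.
  17 → side 1 (new)  [load 17/22]
  14 → side 2 (new)  [load 14/22]
  14 → side 3 (new)  [load 14/22]
  12 → side 4 (new)  [load 12/22]
  7 → side 2  [load 21/22]
  6 → side 3  [load 20/22]
  5 → side 1  [load 22/22]
  5 → side 4  [load 17/22]
  4 → side 4  [load 21/22]
  4 → side 5 (new)  [load 4/22]
  4 → side 5  [load 8/22]
  3 → side 5  [load 11/22]
  3 → side 5  [load 14/22]
5 tape sides opened.

5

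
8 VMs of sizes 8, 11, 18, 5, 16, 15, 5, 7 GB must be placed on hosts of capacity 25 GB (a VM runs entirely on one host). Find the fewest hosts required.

Total = 18 + 16 + 15 + 11 + 8 + 7 + 5 + 5 = 85 GB.
Lower bound: ⌈85/25⌉ = 4 hosts.
A packing using 4 hosts:
  host 1: 18 + 7 = 25
  host 2: 16 + 8 = 24
  host 3: 15 + 5 + 5 = 25
  host 4: 11 = 11
This matches the lower bound, so 4 is optimal.

4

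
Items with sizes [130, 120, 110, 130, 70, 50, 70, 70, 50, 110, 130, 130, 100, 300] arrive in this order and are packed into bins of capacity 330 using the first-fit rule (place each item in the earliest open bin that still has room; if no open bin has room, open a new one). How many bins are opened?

  130 → bin 1 (new)  [load 130/330]
  120 → bin 1  [load 250/330]
  110 → bin 2 (new)  [load 110/330]
  130 → bin 2  [load 240/330]
  70 → bin 1  [load 320/330]
  50 → bin 2  [load 290/330]
  70 → bin 3 (new)  [load 70/330]
  70 → bin 3  [load 140/330]
  50 → bin 3  [load 190/330]
  110 → bin 3  [load 300/330]
  130 → bin 4 (new)  [load 130/330]
  130 → bin 4  [load 260/330]
  100 → bin 5 (new)  [load 100/330]
  300 → bin 6 (new)  [load 300/330]
6 bins opened.

6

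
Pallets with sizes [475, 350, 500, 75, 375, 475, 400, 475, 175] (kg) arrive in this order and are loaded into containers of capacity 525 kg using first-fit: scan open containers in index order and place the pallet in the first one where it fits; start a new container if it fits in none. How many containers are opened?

  475 → container 1 (new)  [load 475/525]
  350 → container 2 (new)  [load 350/525]
  500 → container 3 (new)  [load 500/525]
  75 → container 2  [load 425/525]
  375 → container 4 (new)  [load 375/525]
  475 → container 5 (new)  [load 475/525]
  400 → container 6 (new)  [load 400/525]
  475 → container 7 (new)  [load 475/525]
  175 → container 8 (new)  [load 175/525]
8 containers opened.

8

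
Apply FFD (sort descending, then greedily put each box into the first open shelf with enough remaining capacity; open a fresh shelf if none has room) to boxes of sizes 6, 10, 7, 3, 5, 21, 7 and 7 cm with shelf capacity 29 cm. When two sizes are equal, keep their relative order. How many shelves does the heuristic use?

3

Sorted descending: 21, 10, 7, 7, 7, 6, 5, 3.
  21 → shelf 1 (new)  [load 21/29]
  10 → shelf 2 (new)  [load 10/29]
  7 → shelf 1  [load 28/29]
  7 → shelf 2  [load 17/29]
  7 → shelf 2  [load 24/29]
  6 → shelf 3 (new)  [load 6/29]
  5 → shelf 2  [load 29/29]
  3 → shelf 3  [load 9/29]
3 shelves opened.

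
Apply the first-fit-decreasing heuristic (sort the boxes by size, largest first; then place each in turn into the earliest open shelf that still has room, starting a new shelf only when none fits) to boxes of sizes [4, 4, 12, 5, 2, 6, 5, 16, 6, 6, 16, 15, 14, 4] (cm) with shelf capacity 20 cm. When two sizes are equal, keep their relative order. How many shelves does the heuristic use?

Sorted descending: 16, 16, 15, 14, 12, 6, 6, 6, 5, 5, 4, 4, 4, 2.
  16 → shelf 1 (new)  [load 16/20]
  16 → shelf 2 (new)  [load 16/20]
  15 → shelf 3 (new)  [load 15/20]
  14 → shelf 4 (new)  [load 14/20]
  12 → shelf 5 (new)  [load 12/20]
  6 → shelf 4  [load 20/20]
  6 → shelf 5  [load 18/20]
  6 → shelf 6 (new)  [load 6/20]
  5 → shelf 3  [load 20/20]
  5 → shelf 6  [load 11/20]
  4 → shelf 1  [load 20/20]
  4 → shelf 2  [load 20/20]
  4 → shelf 6  [load 15/20]
  2 → shelf 5  [load 20/20]
6 shelves opened.

6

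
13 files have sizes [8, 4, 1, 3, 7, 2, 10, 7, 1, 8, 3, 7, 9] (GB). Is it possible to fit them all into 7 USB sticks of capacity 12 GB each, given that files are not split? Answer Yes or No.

A valid assignment using 7 USB sticks:
  USB stick 1: 10 + 2 = 12
  USB stick 2: 9 + 3 = 12
  USB stick 3: 8 + 4 = 12
  USB stick 4: 8 + 3 + 1 = 12
  USB stick 5: 7 + 1 = 8
  USB stick 6: 7 = 7
  USB stick 7: 7 = 7
Every load is within 12 GB, so 7 USB sticks suffice.

Yes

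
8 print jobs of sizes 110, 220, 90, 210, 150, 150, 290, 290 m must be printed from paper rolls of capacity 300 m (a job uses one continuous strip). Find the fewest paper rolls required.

6

Total = 290 + 290 + 220 + 210 + 150 + 150 + 110 + 90 = 1510 m.
Lower bound: ⌈1510/300⌉ = 6 paper rolls.
A packing using 6 paper rolls:
  roll 1: 290 = 290
  roll 2: 290 = 290
  roll 3: 220 = 220
  roll 4: 210 + 90 = 300
  roll 5: 150 + 150 = 300
  roll 6: 110 = 110
This matches the lower bound, so 6 is optimal.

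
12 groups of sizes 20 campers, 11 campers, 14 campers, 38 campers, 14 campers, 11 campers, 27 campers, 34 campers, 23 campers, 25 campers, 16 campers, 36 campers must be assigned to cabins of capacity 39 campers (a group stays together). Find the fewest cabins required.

8

Total = 38 + 36 + 34 + 27 + 25 + 23 + 20 + 16 + 14 + 14 + 11 + 11 = 269 campers.
Lower bound: ⌈269/39⌉ = 7 cabins.
A packing using 8 cabins:
  cabin 1: 38 = 38
  cabin 2: 36 = 36
  cabin 3: 34 = 34
  cabin 4: 27 + 11 = 38
  cabin 5: 25 + 14 = 39
  cabin 6: 23 + 16 = 39
  cabin 7: 20 + 14 = 34
  cabin 8: 11 = 11
No arrangement into 7 cabins stays within capacity, so 8 is optimal.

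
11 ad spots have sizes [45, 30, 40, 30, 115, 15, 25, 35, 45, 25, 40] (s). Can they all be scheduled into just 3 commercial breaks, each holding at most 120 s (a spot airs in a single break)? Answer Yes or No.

Total = 445 s; ⌈445/120⌉ = 4.
At least 4 commercial breaks are required, but only 3 are allowed.

No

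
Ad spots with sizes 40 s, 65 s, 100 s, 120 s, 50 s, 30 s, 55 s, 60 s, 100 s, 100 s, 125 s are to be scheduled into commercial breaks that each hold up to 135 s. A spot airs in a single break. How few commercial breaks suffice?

8

Total = 125 + 120 + 100 + 100 + 100 + 65 + 60 + 55 + 50 + 40 + 30 = 845 s.
Lower bound: ⌈845/135⌉ = 7 commercial breaks.
A packing using 8 commercial breaks:
  break 1: 125 = 125
  break 2: 120 = 120
  break 3: 100 + 30 = 130
  break 4: 100 = 100
  break 5: 100 = 100
  break 6: 65 + 60 = 125
  break 7: 55 + 50 = 105
  break 8: 40 = 40
No arrangement into 7 commercial breaks stays within capacity, so 8 is optimal.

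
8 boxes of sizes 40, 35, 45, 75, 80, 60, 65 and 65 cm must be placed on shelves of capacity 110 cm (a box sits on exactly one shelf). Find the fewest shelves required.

Total = 80 + 75 + 65 + 65 + 60 + 45 + 40 + 35 = 465 cm.
Lower bound: ⌈465/110⌉ = 5 shelves.
A packing using 5 shelves:
  shelf 1: 80 = 80
  shelf 2: 75 + 35 = 110
  shelf 3: 65 + 45 = 110
  shelf 4: 65 + 40 = 105
  shelf 5: 60 = 60
This matches the lower bound, so 5 is optimal.

5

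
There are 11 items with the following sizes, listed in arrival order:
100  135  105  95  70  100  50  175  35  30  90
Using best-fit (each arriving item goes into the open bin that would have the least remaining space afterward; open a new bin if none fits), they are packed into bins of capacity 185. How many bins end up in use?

  100 → bin 1 (new)  [load 100/185]
  135 → bin 2 (new)  [load 135/185]
  105 → bin 3 (new)  [load 105/185]
  95 → bin 4 (new)  [load 95/185]
  70 → bin 3  [load 175/185]
  100 → bin 5 (new)  [load 100/185]
  50 → bin 2  [load 185/185]
  175 → bin 6 (new)  [load 175/185]
  35 → bin 1  [load 135/185]
  30 → bin 1  [load 165/185]
  90 → bin 4  [load 185/185]
6 bins opened.

6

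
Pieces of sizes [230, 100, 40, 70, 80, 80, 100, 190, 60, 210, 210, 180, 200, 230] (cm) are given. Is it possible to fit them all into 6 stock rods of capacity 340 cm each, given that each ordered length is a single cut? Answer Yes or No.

No

Total = 1980 cm; ⌈1980/340⌉ = 6.
7 pieces each exceed half the capacity and cannot share a stock rod, forcing at least 7 stock rods.
At least 7 stock rods are required, but only 6 are allowed.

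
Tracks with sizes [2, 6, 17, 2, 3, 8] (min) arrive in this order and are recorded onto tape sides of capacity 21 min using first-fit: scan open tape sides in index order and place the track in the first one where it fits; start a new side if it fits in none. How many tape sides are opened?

2

  2 → side 1 (new)  [load 2/21]
  6 → side 1  [load 8/21]
  17 → side 2 (new)  [load 17/21]
  2 → side 1  [load 10/21]
  3 → side 1  [load 13/21]
  8 → side 1  [load 21/21]
2 tape sides opened.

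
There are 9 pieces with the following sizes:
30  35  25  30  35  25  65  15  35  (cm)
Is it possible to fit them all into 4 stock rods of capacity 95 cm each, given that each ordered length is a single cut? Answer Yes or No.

A valid assignment using 4 stock rods:
  stock rod 1: 65 + 30 = 95
  stock rod 2: 35 + 35 + 25 = 95
  stock rod 3: 35 + 30 + 25 = 90
  stock rod 4: 15 = 15
Every load is within 95 cm, so 4 stock rods suffice.

Yes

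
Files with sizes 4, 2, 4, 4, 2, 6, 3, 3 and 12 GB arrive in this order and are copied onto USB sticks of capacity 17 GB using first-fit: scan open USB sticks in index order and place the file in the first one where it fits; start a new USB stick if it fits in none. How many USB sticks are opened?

3

  4 → USB stick 1 (new)  [load 4/17]
  2 → USB stick 1  [load 6/17]
  4 → USB stick 1  [load 10/17]
  4 → USB stick 1  [load 14/17]
  2 → USB stick 1  [load 16/17]
  6 → USB stick 2 (new)  [load 6/17]
  3 → USB stick 2  [load 9/17]
  3 → USB stick 2  [load 12/17]
  12 → USB stick 3 (new)  [load 12/17]
3 USB sticks opened.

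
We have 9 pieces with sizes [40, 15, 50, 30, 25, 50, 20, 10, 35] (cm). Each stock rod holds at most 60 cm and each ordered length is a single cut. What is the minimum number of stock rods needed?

5

Total = 50 + 50 + 40 + 35 + 30 + 25 + 20 + 15 + 10 = 275 cm.
Lower bound: ⌈275/60⌉ = 5 stock rods.
A packing using 5 stock rods:
  stock rod 1: 50 + 10 = 60
  stock rod 2: 50 = 50
  stock rod 3: 40 + 20 = 60
  stock rod 4: 35 + 25 = 60
  stock rod 5: 30 + 15 = 45
This matches the lower bound, so 5 is optimal.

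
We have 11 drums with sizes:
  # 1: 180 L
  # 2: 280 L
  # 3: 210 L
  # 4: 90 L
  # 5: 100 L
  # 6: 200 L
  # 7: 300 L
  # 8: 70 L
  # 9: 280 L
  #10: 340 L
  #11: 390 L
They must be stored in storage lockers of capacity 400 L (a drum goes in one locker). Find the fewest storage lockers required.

7

Total = 390 + 340 + 300 + 280 + 280 + 210 + 200 + 180 + 100 + 90 + 70 = 2440 L.
Lower bound: ⌈2440/400⌉ = 7 storage lockers.
A packing using 7 storage lockers:
  locker 1: 390 = 390
  locker 2: 340 = 340
  locker 3: 300 + 100 = 400
  locker 4: 280 + 90 = 370
  locker 5: 280 + 70 = 350
  locker 6: 210 + 180 = 390
  locker 7: 200 = 200
This matches the lower bound, so 7 is optimal.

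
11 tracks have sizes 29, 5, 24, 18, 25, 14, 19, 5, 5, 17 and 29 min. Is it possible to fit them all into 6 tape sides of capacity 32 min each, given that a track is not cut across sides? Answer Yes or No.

No

Total = 190 min; ⌈190/32⌉ = 6.
7 tracks each exceed half the capacity and cannot share a side, forcing at least 7 tape sides.
At least 7 tape sides are required, but only 6 are allowed.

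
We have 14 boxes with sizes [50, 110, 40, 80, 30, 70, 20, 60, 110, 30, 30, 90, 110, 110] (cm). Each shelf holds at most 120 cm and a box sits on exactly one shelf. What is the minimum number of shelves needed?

Total = 110 + 110 + 110 + 110 + 90 + 80 + 70 + 60 + 50 + 40 + 30 + 30 + 30 + 20 = 940 cm.
Lower bound: ⌈940/120⌉ = 8 shelves.
A packing using 9 shelves:
  shelf 1: 110 = 110
  shelf 2: 110 = 110
  shelf 3: 110 = 110
  shelf 4: 110 = 110
  shelf 5: 90 + 30 = 120
  shelf 6: 80 + 40 = 120
  shelf 7: 70 + 50 = 120
  shelf 8: 60 + 30 + 30 = 120
  shelf 9: 20 = 20
No arrangement into 8 shelves stays within capacity, so 9 is optimal.

9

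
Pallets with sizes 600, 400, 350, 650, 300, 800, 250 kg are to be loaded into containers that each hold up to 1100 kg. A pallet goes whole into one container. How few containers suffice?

4

Total = 800 + 650 + 600 + 400 + 350 + 300 + 250 = 3350 kg.
Lower bound: ⌈3350/1100⌉ = 4 containers.
A packing using 4 containers:
  container 1: 800 + 300 = 1100
  container 2: 650 + 400 = 1050
  container 3: 600 + 350 = 950
  container 4: 250 = 250
This matches the lower bound, so 4 is optimal.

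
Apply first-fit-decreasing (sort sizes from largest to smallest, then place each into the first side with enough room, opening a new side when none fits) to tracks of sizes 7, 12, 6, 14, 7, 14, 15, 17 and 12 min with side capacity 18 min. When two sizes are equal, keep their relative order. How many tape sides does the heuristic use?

7

Sorted descending: 17, 15, 14, 14, 12, 12, 7, 7, 6.
  17 → side 1 (new)  [load 17/18]
  15 → side 2 (new)  [load 15/18]
  14 → side 3 (new)  [load 14/18]
  14 → side 4 (new)  [load 14/18]
  12 → side 5 (new)  [load 12/18]
  12 → side 6 (new)  [load 12/18]
  7 → side 7 (new)  [load 7/18]
  7 → side 7  [load 14/18]
  6 → side 5  [load 18/18]
7 tape sides opened.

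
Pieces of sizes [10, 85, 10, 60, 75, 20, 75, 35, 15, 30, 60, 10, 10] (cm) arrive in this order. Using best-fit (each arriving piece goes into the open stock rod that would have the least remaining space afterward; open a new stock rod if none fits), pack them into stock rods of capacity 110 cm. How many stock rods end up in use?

  10 → stock rod 1 (new)  [load 10/110]
  85 → stock rod 1  [load 95/110]
  10 → stock rod 1  [load 105/110]
  60 → stock rod 2 (new)  [load 60/110]
  75 → stock rod 3 (new)  [load 75/110]
  20 → stock rod 3  [load 95/110]
  75 → stock rod 4 (new)  [load 75/110]
  35 → stock rod 4  [load 110/110]
  15 → stock rod 3  [load 110/110]
  30 → stock rod 2  [load 90/110]
  60 → stock rod 5 (new)  [load 60/110]
  10 → stock rod 2  [load 100/110]
  10 → stock rod 2  [load 110/110]
5 stock rods opened.

5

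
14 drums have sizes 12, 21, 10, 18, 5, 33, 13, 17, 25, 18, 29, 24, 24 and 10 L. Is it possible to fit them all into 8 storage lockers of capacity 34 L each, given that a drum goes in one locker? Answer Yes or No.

No

Total = 259 L; ⌈259/34⌉ = 8.
The bound of 8 does not rule out 8, but exhaustive search shows no assignment into 8 storage lockers of capacity 34 L exists — the minimum is 9.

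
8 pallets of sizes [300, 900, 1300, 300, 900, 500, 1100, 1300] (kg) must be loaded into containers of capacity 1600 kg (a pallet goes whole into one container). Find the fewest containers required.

5

Total = 1300 + 1300 + 1100 + 900 + 900 + 500 + 300 + 300 = 6600 kg.
Lower bound: ⌈6600/1600⌉ = 5 containers.
A packing using 5 containers:
  container 1: 1300 + 300 = 1600
  container 2: 1300 + 300 = 1600
  container 3: 1100 + 500 = 1600
  container 4: 900 = 900
  container 5: 900 = 900
This matches the lower bound, so 5 is optimal.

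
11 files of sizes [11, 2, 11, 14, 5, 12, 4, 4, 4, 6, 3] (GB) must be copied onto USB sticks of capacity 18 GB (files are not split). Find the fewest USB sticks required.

Total = 14 + 12 + 11 + 11 + 6 + 5 + 4 + 4 + 4 + 3 + 2 = 76 GB.
Lower bound: ⌈76/18⌉ = 5 USB sticks.
A packing using 5 USB sticks:
  USB stick 1: 14 + 4 = 18
  USB stick 2: 12 + 6 = 18
  USB stick 3: 11 + 5 + 2 = 18
  USB stick 4: 11 + 4 + 3 = 18
  USB stick 5: 4 = 4
This matches the lower bound, so 5 is optimal.

5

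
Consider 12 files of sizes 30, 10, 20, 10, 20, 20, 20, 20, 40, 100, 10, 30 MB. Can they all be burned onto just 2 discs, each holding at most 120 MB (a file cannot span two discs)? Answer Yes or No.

Total = 330 MB; ⌈330/120⌉ = 3.
At least 3 discs are required, but only 2 are allowed.

No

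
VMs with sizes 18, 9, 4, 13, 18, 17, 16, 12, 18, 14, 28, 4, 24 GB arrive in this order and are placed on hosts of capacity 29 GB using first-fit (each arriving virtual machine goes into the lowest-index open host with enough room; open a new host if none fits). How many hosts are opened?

  18 → host 1 (new)  [load 18/29]
  9 → host 1  [load 27/29]
  4 → host 2 (new)  [load 4/29]
  13 → host 2  [load 17/29]
  18 → host 3 (new)  [load 18/29]
  17 → host 4 (new)  [load 17/29]
  16 → host 5 (new)  [load 16/29]
  12 → host 2  [load 29/29]
  18 → host 6 (new)  [load 18/29]
  14 → host 7 (new)  [load 14/29]
  28 → host 8 (new)  [load 28/29]
  4 → host 3  [load 22/29]
  24 → host 9 (new)  [load 24/29]
9 hosts opened.

9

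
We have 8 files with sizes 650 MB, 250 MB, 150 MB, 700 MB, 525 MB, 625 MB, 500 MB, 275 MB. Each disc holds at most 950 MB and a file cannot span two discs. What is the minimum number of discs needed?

Total = 700 + 650 + 625 + 525 + 500 + 275 + 250 + 150 = 3675 MB.
Lower bound: ⌈3675/950⌉ = 4 discs.
Also, 5 files each exceed 475 MB, and no two of those can share a disc, so at least 5 discs are needed.
A packing using 5 discs:
  disc 1: 700 + 250 = 950
  disc 2: 650 + 275 = 925
  disc 3: 625 + 150 = 775
  disc 4: 525 = 525
  disc 5: 500 = 500
This matches the lower bound, so 5 is optimal.

5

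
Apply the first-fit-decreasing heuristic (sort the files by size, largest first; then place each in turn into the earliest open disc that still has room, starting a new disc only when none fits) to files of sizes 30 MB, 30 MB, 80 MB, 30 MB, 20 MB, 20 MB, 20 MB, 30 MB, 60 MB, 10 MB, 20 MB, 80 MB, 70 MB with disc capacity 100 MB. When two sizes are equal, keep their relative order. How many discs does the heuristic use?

Sorted descending: 80, 80, 70, 60, 30, 30, 30, 30, 20, 20, 20, 20, 10.
  80 → disc 1 (new)  [load 80/100]
  80 → disc 2 (new)  [load 80/100]
  70 → disc 3 (new)  [load 70/100]
  60 → disc 4 (new)  [load 60/100]
  30 → disc 3  [load 100/100]
  30 → disc 4  [load 90/100]
  30 → disc 5 (new)  [load 30/100]
  30 → disc 5  [load 60/100]
  20 → disc 1  [load 100/100]
  20 → disc 2  [load 100/100]
  20 → disc 5  [load 80/100]
  20 → disc 5  [load 100/100]
  10 → disc 4  [load 100/100]
5 discs opened.

5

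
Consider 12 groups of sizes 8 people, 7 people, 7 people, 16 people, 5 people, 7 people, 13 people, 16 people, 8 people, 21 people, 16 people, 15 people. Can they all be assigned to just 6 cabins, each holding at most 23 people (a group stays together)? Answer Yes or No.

No

Total = 139 people; ⌈139/23⌉ = 7.
At least 7 cabins are required, but only 6 are allowed.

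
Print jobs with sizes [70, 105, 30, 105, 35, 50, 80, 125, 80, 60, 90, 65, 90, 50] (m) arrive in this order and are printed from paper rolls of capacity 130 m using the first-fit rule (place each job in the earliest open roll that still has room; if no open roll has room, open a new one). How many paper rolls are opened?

  70 → roll 1 (new)  [load 70/130]
  105 → roll 2 (new)  [load 105/130]
  30 → roll 1  [load 100/130]
  105 → roll 3 (new)  [load 105/130]
  35 → roll 4 (new)  [load 35/130]
  50 → roll 4  [load 85/130]
  80 → roll 5 (new)  [load 80/130]
  125 → roll 6 (new)  [load 125/130]
  80 → roll 7 (new)  [load 80/130]
  60 → roll 8 (new)  [load 60/130]
  90 → roll 9 (new)  [load 90/130]
  65 → roll 8  [load 125/130]
  90 → roll 10 (new)  [load 90/130]
  50 → roll 5  [load 130/130]
10 paper rolls opened.

10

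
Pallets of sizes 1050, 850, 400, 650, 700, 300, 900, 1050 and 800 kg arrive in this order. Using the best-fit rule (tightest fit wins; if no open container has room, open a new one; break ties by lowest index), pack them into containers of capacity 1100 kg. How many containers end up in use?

7

  1050 → container 1 (new)  [load 1050/1100]
  850 → container 2 (new)  [load 850/1100]
  400 → container 3 (new)  [load 400/1100]
  650 → container 3  [load 1050/1100]
  700 → container 4 (new)  [load 700/1100]
  300 → container 4  [load 1000/1100]
  900 → container 5 (new)  [load 900/1100]
  1050 → container 6 (new)  [load 1050/1100]
  800 → container 7 (new)  [load 800/1100]
7 containers opened.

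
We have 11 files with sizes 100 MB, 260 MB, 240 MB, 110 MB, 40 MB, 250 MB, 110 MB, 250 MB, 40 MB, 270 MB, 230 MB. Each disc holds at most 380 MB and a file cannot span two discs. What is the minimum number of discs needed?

Total = 270 + 260 + 250 + 250 + 240 + 230 + 110 + 110 + 100 + 40 + 40 = 1900 MB.
Lower bound: ⌈1900/380⌉ = 5 discs.
Also, 6 files each exceed 190 MB, and no two of those can share a disc, so at least 6 discs are needed.
A packing using 6 discs:
  disc 1: 270 + 110 = 380
  disc 2: 260 + 110 = 370
  disc 3: 250 + 100 = 350
  disc 4: 250 + 40 + 40 = 330
  disc 5: 240 = 240
  disc 6: 230 = 230
This matches the lower bound, so 6 is optimal.

6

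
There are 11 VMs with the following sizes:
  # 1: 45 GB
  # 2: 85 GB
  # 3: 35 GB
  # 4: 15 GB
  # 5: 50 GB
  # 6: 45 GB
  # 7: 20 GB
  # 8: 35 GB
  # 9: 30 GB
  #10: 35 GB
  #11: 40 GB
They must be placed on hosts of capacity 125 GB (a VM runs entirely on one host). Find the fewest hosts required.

Total = 85 + 50 + 45 + 45 + 40 + 35 + 35 + 35 + 30 + 20 + 15 = 435 GB.
Lower bound: ⌈435/125⌉ = 4 hosts.
A packing using 4 hosts:
  host 1: 85 + 40 = 125
  host 2: 50 + 45 + 30 = 125
  host 3: 45 + 35 + 35 = 115
  host 4: 35 + 20 + 15 = 70
This matches the lower bound, so 4 is optimal.

4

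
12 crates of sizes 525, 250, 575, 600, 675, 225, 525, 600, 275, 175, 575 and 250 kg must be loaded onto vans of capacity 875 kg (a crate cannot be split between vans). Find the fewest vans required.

7

Total = 675 + 600 + 600 + 575 + 575 + 525 + 525 + 275 + 250 + 250 + 225 + 175 = 5250 kg.
Lower bound: ⌈5250/875⌉ = 6 vans.
Also, 7 crates each exceed 875/2 kg, and no two of those can share a van, so at least 7 vans are needed.
A packing using 7 vans:
  van 1: 675 + 175 = 850
  van 2: 600 + 275 = 875
  van 3: 600 + 250 = 850
  van 4: 575 + 250 = 825
  van 5: 575 + 225 = 800
  van 6: 525 = 525
  van 7: 525 = 525
This matches the lower bound, so 7 is optimal.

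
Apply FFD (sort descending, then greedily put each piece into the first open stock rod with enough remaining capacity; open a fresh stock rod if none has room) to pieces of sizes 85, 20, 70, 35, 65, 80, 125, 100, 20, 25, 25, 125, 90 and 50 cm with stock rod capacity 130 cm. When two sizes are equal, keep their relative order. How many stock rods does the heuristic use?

8

Sorted descending: 125, 125, 100, 90, 85, 80, 70, 65, 50, 35, 25, 25, 20, 20.
  125 → stock rod 1 (new)  [load 125/130]
  125 → stock rod 2 (new)  [load 125/130]
  100 → stock rod 3 (new)  [load 100/130]
  90 → stock rod 4 (new)  [load 90/130]
  85 → stock rod 5 (new)  [load 85/130]
  80 → stock rod 6 (new)  [load 80/130]
  70 → stock rod 7 (new)  [load 70/130]
  65 → stock rod 8 (new)  [load 65/130]
  50 → stock rod 6  [load 130/130]
  35 → stock rod 4  [load 125/130]
  25 → stock rod 3  [load 125/130]
  25 → stock rod 5  [load 110/130]
  20 → stock rod 5  [load 130/130]
  20 → stock rod 7  [load 90/130]
8 stock rods opened.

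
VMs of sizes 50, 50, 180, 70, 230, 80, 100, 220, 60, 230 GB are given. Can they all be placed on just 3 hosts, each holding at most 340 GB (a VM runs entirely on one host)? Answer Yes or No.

Total = 1270 GB; ⌈1270/340⌉ = 4.
At least 4 hosts are required, but only 3 are allowed.

No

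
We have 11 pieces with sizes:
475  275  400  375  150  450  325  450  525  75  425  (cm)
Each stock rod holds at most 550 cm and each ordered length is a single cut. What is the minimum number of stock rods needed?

Total = 525 + 475 + 450 + 450 + 425 + 400 + 375 + 325 + 275 + 150 + 75 = 3925 cm.
Lower bound: ⌈3925/550⌉ = 8 stock rods.
A packing using 9 stock rods:
  stock rod 1: 525 = 525
  stock rod 2: 475 + 75 = 550
  stock rod 3: 450 = 450
  stock rod 4: 450 = 450
  stock rod 5: 425 = 425
  stock rod 6: 400 + 150 = 550
  stock rod 7: 375 = 375
  stock rod 8: 325 = 325
  stock rod 9: 275 = 275
No arrangement into 8 stock rods stays within capacity, so 9 is optimal.

9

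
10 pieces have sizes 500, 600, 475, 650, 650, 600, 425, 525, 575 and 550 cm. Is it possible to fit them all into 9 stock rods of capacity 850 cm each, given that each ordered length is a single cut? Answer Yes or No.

No

Total = 5550 cm; ⌈5550/850⌉ = 7.
9 pieces each exceed half the capacity and cannot share a stock rod, forcing at least 9 stock rods.
The bound of 9 does not rule out 9, but exhaustive search shows no assignment into 9 stock rods of capacity 850 cm exists — the minimum is 10.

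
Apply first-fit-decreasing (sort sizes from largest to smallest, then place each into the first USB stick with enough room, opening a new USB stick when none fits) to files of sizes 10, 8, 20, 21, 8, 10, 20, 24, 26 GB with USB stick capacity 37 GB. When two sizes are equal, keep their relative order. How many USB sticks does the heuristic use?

Sorted descending: 26, 24, 21, 20, 20, 10, 10, 8, 8.
  26 → USB stick 1 (new)  [load 26/37]
  24 → USB stick 2 (new)  [load 24/37]
  21 → USB stick 3 (new)  [load 21/37]
  20 → USB stick 4 (new)  [load 20/37]
  20 → USB stick 5 (new)  [load 20/37]
  10 → USB stick 1  [load 36/37]
  10 → USB stick 2  [load 34/37]
  8 → USB stick 3  [load 29/37]
  8 → USB stick 3  [load 37/37]
5 USB sticks opened.

5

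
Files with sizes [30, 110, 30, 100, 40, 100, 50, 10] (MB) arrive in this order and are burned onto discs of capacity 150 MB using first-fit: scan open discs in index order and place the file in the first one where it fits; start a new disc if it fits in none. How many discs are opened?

  30 → disc 1 (new)  [load 30/150]
  110 → disc 1  [load 140/150]
  30 → disc 2 (new)  [load 30/150]
  100 → disc 2  [load 130/150]
  40 → disc 3 (new)  [load 40/150]
  100 → disc 3  [load 140/150]
  50 → disc 4 (new)  [load 50/150]
  10 → disc 1  [load 150/150]
4 discs opened.

4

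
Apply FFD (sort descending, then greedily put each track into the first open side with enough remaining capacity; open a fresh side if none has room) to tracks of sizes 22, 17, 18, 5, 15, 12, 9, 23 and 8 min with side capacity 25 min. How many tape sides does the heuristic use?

Sorted descending: 23, 22, 18, 17, 15, 12, 9, 8, 5.
  23 → side 1 (new)  [load 23/25]
  22 → side 2 (new)  [load 22/25]
  18 → side 3 (new)  [load 18/25]
  17 → side 4 (new)  [load 17/25]
  15 → side 5 (new)  [load 15/25]
  12 → side 6 (new)  [load 12/25]
  9 → side 5  [load 24/25]
  8 → side 4  [load 25/25]
  5 → side 3  [load 23/25]
6 tape sides opened.

6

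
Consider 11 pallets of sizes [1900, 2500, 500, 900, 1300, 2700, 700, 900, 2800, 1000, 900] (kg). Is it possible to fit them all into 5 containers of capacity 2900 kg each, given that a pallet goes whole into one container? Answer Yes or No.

No

Total = 16100 kg; ⌈16100/2900⌉ = 6.
At least 6 containers are required, but only 5 are allowed.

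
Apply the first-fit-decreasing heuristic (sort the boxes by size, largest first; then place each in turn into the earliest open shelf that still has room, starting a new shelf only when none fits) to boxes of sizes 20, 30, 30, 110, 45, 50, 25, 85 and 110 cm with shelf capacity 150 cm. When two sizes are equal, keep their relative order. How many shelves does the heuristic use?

4

Sorted descending: 110, 110, 85, 50, 45, 30, 30, 25, 20.
  110 → shelf 1 (new)  [load 110/150]
  110 → shelf 2 (new)  [load 110/150]
  85 → shelf 3 (new)  [load 85/150]
  50 → shelf 3  [load 135/150]
  45 → shelf 4 (new)  [load 45/150]
  30 → shelf 1  [load 140/150]
  30 → shelf 2  [load 140/150]
  25 → shelf 4  [load 70/150]
  20 → shelf 4  [load 90/150]
4 shelves opened.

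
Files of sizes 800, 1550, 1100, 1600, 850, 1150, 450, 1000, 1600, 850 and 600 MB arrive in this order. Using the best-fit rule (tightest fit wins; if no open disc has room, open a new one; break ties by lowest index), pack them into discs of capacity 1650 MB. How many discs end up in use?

8

  800 → disc 1 (new)  [load 800/1650]
  1550 → disc 2 (new)  [load 1550/1650]
  1100 → disc 3 (new)  [load 1100/1650]
  1600 → disc 4 (new)  [load 1600/1650]
  850 → disc 1  [load 1650/1650]
  1150 → disc 5 (new)  [load 1150/1650]
  450 → disc 5  [load 1600/1650]
  1000 → disc 6 (new)  [load 1000/1650]
  1600 → disc 7 (new)  [load 1600/1650]
  850 → disc 8 (new)  [load 850/1650]
  600 → disc 6  [load 1600/1650]
8 discs opened.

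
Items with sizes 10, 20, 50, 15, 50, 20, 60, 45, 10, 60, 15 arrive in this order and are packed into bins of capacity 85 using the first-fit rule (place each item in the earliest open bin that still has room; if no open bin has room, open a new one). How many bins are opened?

5

  10 → bin 1 (new)  [load 10/85]
  20 → bin 1  [load 30/85]
  50 → bin 1  [load 80/85]
  15 → bin 2 (new)  [load 15/85]
  50 → bin 2  [load 65/85]
  20 → bin 2  [load 85/85]
  60 → bin 3 (new)  [load 60/85]
  45 → bin 4 (new)  [load 45/85]
  10 → bin 3  [load 70/85]
  60 → bin 5 (new)  [load 60/85]
  15 → bin 3  [load 85/85]
5 bins opened.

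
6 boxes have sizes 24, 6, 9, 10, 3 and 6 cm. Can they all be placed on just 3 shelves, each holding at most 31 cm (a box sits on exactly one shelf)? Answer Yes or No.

A valid assignment using 2 shelves:
  shelf 1: 24 + 6 = 30
  shelf 2: 10 + 9 + 6 + 3 = 28
That uses only 2 ≤ 3, so 3 shelves are enough.

Yes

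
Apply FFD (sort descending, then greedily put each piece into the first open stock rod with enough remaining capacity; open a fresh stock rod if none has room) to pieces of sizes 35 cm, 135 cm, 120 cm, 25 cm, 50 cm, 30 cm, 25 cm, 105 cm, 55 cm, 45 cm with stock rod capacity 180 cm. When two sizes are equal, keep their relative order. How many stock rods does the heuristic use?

Sorted descending: 135, 120, 105, 55, 50, 45, 35, 30, 25, 25.
  135 → stock rod 1 (new)  [load 135/180]
  120 → stock rod 2 (new)  [load 120/180]
  105 → stock rod 3 (new)  [load 105/180]
  55 → stock rod 2  [load 175/180]
  50 → stock rod 3  [load 155/180]
  45 → stock rod 1  [load 180/180]
  35 → stock rod 4 (new)  [load 35/180]
  30 → stock rod 4  [load 65/180]
  25 → stock rod 3  [load 180/180]
  25 → stock rod 4  [load 90/180]
4 stock rods opened.

4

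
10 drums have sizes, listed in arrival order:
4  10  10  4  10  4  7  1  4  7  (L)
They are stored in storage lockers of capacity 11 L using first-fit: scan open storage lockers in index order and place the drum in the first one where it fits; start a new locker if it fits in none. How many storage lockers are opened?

  4 → locker 1 (new)  [load 4/11]
  10 → locker 2 (new)  [load 10/11]
  10 → locker 3 (new)  [load 10/11]
  4 → locker 1  [load 8/11]
  10 → locker 4 (new)  [load 10/11]
  4 → locker 5 (new)  [load 4/11]
  7 → locker 5  [load 11/11]
  1 → locker 1  [load 9/11]
  4 → locker 6 (new)  [load 4/11]
  7 → locker 6  [load 11/11]
6 storage lockers opened.

6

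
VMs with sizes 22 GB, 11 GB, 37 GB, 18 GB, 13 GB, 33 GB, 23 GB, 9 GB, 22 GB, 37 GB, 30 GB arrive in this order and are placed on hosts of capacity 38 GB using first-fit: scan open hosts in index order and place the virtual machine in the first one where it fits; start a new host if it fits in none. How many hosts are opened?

  22 → host 1 (new)  [load 22/38]
  11 → host 1  [load 33/38]
  37 → host 2 (new)  [load 37/38]
  18 → host 3 (new)  [load 18/38]
  13 → host 3  [load 31/38]
  33 → host 4 (new)  [load 33/38]
  23 → host 5 (new)  [load 23/38]
  9 → host 5  [load 32/38]
  22 → host 6 (new)  [load 22/38]
  37 → host 7 (new)  [load 37/38]
  30 → host 8 (new)  [load 30/38]
8 hosts opened.

8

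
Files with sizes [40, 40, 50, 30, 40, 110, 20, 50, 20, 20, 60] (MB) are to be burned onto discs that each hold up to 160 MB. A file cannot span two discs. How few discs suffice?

3

Total = 110 + 60 + 50 + 50 + 40 + 40 + 40 + 30 + 20 + 20 + 20 = 480 MB.
Lower bound: ⌈480/160⌉ = 3 discs.
A packing using 3 discs:
  disc 1: 110 + 50 = 160
  disc 2: 60 + 50 + 30 + 20 = 160
  disc 3: 40 + 40 + 40 + 20 + 20 = 160
This matches the lower bound, so 3 is optimal.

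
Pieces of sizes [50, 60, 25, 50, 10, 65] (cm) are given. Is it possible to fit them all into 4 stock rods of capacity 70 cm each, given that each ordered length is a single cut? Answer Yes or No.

No

Total = 260 cm; ⌈260/70⌉ = 4.
The bound of 4 does not rule out 4, but exhaustive search shows no assignment into 4 stock rods of capacity 70 cm exists — the minimum is 5.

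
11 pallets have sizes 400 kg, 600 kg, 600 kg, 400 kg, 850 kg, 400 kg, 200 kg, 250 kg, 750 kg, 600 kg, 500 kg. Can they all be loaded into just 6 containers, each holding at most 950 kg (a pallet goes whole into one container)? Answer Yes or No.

No

Total = 5550 kg; ⌈5550/950⌉ = 6.
The bound of 6 does not rule out 6, but exhaustive search shows no assignment into 6 containers of capacity 950 kg exists — the minimum is 7.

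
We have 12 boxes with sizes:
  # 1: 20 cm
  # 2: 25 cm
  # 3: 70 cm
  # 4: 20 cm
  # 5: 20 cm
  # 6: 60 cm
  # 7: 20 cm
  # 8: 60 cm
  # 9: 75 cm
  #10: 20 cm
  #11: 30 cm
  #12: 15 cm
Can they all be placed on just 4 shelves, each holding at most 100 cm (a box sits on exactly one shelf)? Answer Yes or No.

Total = 435 cm; ⌈435/100⌉ = 5.
At least 5 shelves are required, but only 4 are allowed.

No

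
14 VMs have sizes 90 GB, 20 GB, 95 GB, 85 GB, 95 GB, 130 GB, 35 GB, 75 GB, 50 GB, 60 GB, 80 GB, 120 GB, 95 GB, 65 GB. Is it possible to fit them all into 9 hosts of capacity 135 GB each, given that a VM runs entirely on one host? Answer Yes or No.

No

Total = 1095 GB; ⌈1095/135⌉ = 9.
The bound of 9 does not rule out 9, but exhaustive search shows no assignment into 9 hosts of capacity 135 GB exists — the minimum is 10.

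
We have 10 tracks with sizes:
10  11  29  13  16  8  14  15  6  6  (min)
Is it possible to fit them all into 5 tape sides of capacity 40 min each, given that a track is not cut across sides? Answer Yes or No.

Yes

A valid assignment using 4 tape sides:
  side 1: 29 + 11 = 40
  side 2: 16 + 15 + 8 = 39
  side 3: 14 + 13 + 10 = 37
  side 4: 6 + 6 = 12
That uses only 4 ≤ 5, so 5 tape sides are enough.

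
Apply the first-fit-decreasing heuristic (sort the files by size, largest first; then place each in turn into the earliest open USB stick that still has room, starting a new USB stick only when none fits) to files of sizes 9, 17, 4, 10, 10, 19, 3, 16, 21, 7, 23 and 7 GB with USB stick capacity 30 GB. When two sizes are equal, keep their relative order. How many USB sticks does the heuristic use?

Sorted descending: 23, 21, 19, 17, 16, 10, 10, 9, 7, 7, 4, 3.
  23 → USB stick 1 (new)  [load 23/30]
  21 → USB stick 2 (new)  [load 21/30]
  19 → USB stick 3 (new)  [load 19/30]
  17 → USB stick 4 (new)  [load 17/30]
  16 → USB stick 5 (new)  [load 16/30]
  10 → USB stick 3  [load 29/30]
  10 → USB stick 4  [load 27/30]
  9 → USB stick 2  [load 30/30]
  7 → USB stick 1  [load 30/30]
  7 → USB stick 5  [load 23/30]
  4 → USB stick 5  [load 27/30]
  3 → USB stick 4  [load 30/30]
5 USB sticks opened.

5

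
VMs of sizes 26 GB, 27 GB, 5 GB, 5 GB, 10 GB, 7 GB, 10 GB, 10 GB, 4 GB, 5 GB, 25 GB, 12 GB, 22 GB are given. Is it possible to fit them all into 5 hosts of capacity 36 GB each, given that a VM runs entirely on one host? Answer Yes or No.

Yes

A valid assignment using 5 hosts:
  host 1: 27 + 7 = 34
  host 2: 26 + 10 = 36
  host 3: 25 + 10 = 35
  host 4: 22 + 12 = 34
  host 5: 10 + 5 + 5 + 5 + 4 = 29
Every load is within 36 GB, so 5 hosts suffice.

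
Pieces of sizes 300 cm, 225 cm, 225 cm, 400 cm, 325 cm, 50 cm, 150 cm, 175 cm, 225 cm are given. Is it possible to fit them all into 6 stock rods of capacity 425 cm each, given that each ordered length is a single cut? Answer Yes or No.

Yes

A valid assignment using 6 stock rods:
  stock rod 1: 400 = 400
  stock rod 2: 325 + 50 = 375
  stock rod 3: 300 = 300
  stock rod 4: 225 + 175 = 400
  stock rod 5: 225 + 150 = 375
  stock rod 6: 225 = 225
Every load is within 425 cm, so 6 stock rods suffice.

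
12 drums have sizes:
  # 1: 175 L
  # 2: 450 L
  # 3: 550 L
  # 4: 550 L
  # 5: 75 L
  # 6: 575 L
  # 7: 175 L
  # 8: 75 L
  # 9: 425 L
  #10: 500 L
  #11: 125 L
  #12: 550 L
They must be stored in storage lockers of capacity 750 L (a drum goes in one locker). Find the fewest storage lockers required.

7

Total = 575 + 550 + 550 + 550 + 500 + 450 + 425 + 175 + 175 + 125 + 75 + 75 = 4225 L.
Lower bound: ⌈4225/750⌉ = 6 storage lockers.
Also, 7 drums each exceed 375 L, and no two of those can share a locker, so at least 7 storage lockers are needed.
A packing using 7 storage lockers:
  locker 1: 575 + 175 = 750
  locker 2: 550 + 175 = 725
  locker 3: 550 + 125 + 75 = 750
  locker 4: 550 + 75 = 625
  locker 5: 500 = 500
  locker 6: 450 = 450
  locker 7: 425 = 425
This matches the lower bound, so 7 is optimal.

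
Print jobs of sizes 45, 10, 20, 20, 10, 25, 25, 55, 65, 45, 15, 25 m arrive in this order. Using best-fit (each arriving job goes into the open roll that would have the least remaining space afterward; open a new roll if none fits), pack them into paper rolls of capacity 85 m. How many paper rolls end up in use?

5

  45 → roll 1 (new)  [load 45/85]
  10 → roll 1  [load 55/85]
  20 → roll 1  [load 75/85]
  20 → roll 2 (new)  [load 20/85]
  10 → roll 1  [load 85/85]
  25 → roll 2  [load 45/85]
  25 → roll 2  [load 70/85]
  55 → roll 3 (new)  [load 55/85]
  65 → roll 4 (new)  [load 65/85]
  45 → roll 5 (new)  [load 45/85]
  15 → roll 2  [load 85/85]
  25 → roll 3  [load 80/85]
5 paper rolls opened.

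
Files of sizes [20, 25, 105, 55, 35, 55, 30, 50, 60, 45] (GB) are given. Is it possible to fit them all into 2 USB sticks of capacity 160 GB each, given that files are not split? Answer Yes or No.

No

Total = 480 GB; ⌈480/160⌉ = 3.
At least 3 USB sticks are required, but only 2 are allowed.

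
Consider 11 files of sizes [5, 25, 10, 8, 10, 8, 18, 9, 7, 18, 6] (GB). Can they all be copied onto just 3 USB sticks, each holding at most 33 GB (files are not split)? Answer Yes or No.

No

Total = 124 GB; ⌈124/33⌉ = 4.
At least 4 USB sticks are required, but only 3 are allowed.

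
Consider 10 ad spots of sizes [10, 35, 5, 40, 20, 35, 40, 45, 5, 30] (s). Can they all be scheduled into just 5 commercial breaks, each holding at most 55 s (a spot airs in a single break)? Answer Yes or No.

No

Total = 265 s; ⌈265/55⌉ = 5.
6 ad spots each exceed half the capacity and cannot share a break, forcing at least 6 commercial breaks.
At least 6 commercial breaks are required, but only 5 are allowed.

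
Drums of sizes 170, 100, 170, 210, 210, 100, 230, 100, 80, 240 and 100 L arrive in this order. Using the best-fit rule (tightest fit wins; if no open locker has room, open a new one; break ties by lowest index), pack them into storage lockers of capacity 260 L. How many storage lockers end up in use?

  170 → locker 1 (new)  [load 170/260]
  100 → locker 2 (new)  [load 100/260]
  170 → locker 3 (new)  [load 170/260]
  210 → locker 4 (new)  [load 210/260]
  210 → locker 5 (new)  [load 210/260]
  100 → locker 2  [load 200/260]
  230 → locker 6 (new)  [load 230/260]
  100 → locker 7 (new)  [load 100/260]
  80 → locker 1  [load 250/260]
  240 → locker 8 (new)  [load 240/260]
  100 → locker 7  [load 200/260]
8 storage lockers opened.

8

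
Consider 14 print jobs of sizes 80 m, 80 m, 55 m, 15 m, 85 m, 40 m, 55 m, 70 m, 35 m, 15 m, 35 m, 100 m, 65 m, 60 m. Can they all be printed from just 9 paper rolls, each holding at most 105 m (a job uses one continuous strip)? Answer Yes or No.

Yes

A valid assignment using 9 paper rolls:
  roll 1: 100 = 100
  roll 2: 85 + 15 = 100
  roll 3: 80 + 15 = 95
  roll 4: 80 = 80
  roll 5: 70 + 35 = 105
  roll 6: 65 + 40 = 105
  roll 7: 60 + 35 = 95
  roll 8: 55 = 55
  roll 9: 55 = 55
Every load is within 105 m, so 9 paper rolls suffice.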